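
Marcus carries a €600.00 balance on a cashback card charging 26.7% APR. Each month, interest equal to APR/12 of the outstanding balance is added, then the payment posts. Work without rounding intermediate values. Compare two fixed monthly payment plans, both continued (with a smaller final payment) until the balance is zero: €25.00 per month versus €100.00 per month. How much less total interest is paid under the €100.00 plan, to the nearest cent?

Monthly rate r = 26.7%/12 = 2.225% = 0.02225.
At €25.00/mo: n = ⌈−ln(1 − rB₀/P)/ln(1+r)⌉ = 35 payments (last €17.51); total interest = total paid − €600.00 = €267.51.
At €100.00/mo: 7 payments (last €51.43); total interest €51.43.
Interest saved = €267.51 − €51.43 = €216.08.

€216.08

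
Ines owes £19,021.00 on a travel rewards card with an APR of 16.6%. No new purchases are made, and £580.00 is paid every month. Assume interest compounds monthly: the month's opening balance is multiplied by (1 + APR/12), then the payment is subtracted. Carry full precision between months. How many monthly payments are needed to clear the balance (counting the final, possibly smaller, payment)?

Monthly rate r = 16.6%/12 = 1.38333% = 0.0138333.
Recurrence: B ← B·(1+r) − £580.00.
Month 1: interest £263.12; balance after payment £18,704.12.
Month 2: interest £258.74; balance after payment £18,382.86.
Closed form: n = −ln(1 − rB₀/P)/ln(1+r) = −ln(0.54634)/ln(1.01383) ≈ 44.002, so the balance reaches zero during payment 45.

45 months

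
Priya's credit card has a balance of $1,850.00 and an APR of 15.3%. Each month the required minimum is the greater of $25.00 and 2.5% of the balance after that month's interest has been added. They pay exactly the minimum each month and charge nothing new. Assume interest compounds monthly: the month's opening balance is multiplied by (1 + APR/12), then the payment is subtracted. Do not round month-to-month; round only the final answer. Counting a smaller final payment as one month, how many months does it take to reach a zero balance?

105 months

Monthly rate r = 15.3%/12 = 1.275% = 0.01275.
While 2.5% of the post-interest balance exceeds $25.00, each month B ← (B·(1+r))·(1 − 0.025), i.e. B shrinks by the factor (1+r)·0.975 = 0.98743.
This holds for months 1–50. Entering month 51 the balance is $982.91; 2.5% of the post-interest balance is now below $25.00, so the flat $25.00 minimum applies from here.
From month 51 a fixed $25.00 at rate r clears $982.91 in 55 more payments. Total: 50 + 55 = 105 months.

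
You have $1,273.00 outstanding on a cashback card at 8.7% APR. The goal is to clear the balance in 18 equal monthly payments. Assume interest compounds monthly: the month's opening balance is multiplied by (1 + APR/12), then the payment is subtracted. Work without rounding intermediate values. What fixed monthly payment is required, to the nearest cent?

Monthly rate r = 8.7%/12 = 0.725% = 0.00725.
Level-payment amortization: P = B₀·r / (1 − (1+r)^(−n)) = 1273.00·0.00725 / (1 − 1.00725^(−18)).
Denominator 1 − (1+r)^(−18) = 0.121930219.
P = 9.22925 / 0.121930219 ≈ 75.69.

$75.69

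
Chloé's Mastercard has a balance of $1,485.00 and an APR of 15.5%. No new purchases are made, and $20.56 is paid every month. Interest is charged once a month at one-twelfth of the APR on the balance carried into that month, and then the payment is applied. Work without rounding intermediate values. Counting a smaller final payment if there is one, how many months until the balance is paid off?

Monthly rate r = 15.5%/12 = 1.29167% = 0.0129167.
Recurrence: B ← B·(1+r) − $20.56.
Month 1: interest $19.18; balance after payment $1,483.62.
Month 2: interest $19.16; balance after payment $1,482.22.
Closed form: n = −ln(1 − rB₀/P)/ln(1+r) = −ln(0.06706)/ln(1.01292) ≈ 210.548, so the balance reaches zero during payment 211.

211 payments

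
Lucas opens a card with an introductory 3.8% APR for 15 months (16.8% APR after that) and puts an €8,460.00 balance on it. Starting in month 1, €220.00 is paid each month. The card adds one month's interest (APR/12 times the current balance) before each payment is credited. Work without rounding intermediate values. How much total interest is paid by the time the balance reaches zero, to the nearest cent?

€1,651.69

Promo months 1–15 at r₀ = 3.8%/12 = 0.00316667; months 16+ at r₁ = 16.8%/12 = 0.014.
After month 15: iterate B ← B·(1+r₀) − €220.00 for 15 months → €5,496.72.
Then at r₁ with €220.00/mo: n₂ = −ln(1 − r₁·B/P)/ln(1+r₁) ≈ 30.96 → 31 more payments.
Total paid = 45·€220.00 + €211.69 = €10,111.69; interest = €10,111.69 − €8,460.00 = €1,651.69.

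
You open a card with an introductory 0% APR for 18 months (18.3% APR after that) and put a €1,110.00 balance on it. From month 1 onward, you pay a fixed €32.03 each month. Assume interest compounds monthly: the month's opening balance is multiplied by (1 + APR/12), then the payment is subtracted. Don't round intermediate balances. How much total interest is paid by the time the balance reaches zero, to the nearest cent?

€86.70

Promo months 1–18 at r₀ = 0%/12 = 0; months 19+ at r₁ = 18.3%/12 = 0.01525.
After month 18 (no interest yet): B = €1,110.00 − 18·€32.03 = €533.46.
Then at r₁ with €32.03/mo: n₂ = −ln(1 − r₁·B/P)/ln(1+r₁) ≈ 19.36 → 20 more payments.
Total paid = 37·€32.03 + €11.59 = €1,196.70; interest = €1,196.70 − €1,110.00 = €86.70.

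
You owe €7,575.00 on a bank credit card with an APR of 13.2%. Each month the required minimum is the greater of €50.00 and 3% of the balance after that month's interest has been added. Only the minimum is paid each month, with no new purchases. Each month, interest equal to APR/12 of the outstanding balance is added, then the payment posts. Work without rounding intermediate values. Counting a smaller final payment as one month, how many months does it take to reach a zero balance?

Monthly rate r = 13.2%/12 = 1.1% = 0.011.
While 3% of the post-interest balance exceeds €50.00, each month B ← (B·(1+r))·(1 − 0.03), i.e. B shrinks by the factor (1+r)·0.97 = 0.98067.
This holds for months 1–79. Entering month 80 the balance is €1,620.66; 3% of the post-interest balance is now below €50.00, so the flat €50.00 minimum applies from here.
From month 80 a fixed €50.00 at rate r clears €1,620.66 in 41 more payments. Total: 79 + 41 = 120 months.

120 months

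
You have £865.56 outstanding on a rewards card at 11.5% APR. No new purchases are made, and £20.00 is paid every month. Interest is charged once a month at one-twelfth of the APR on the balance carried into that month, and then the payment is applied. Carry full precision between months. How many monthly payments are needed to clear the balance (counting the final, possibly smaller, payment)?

57 payments

Monthly rate r = 11.5%/12 = 0.958333% = 0.00958333.
Recurrence: B ← B·(1+r) − £20.00.
Month 1: interest £8.29; balance after payment £853.85.
Month 2: interest £8.18; balance after payment £842.04.
Closed form: n = −ln(1 − rB₀/P)/ln(1+r) = −ln(0.58525)/ln(1.00958) ≈ 56.168, so the balance reaches zero during payment 57.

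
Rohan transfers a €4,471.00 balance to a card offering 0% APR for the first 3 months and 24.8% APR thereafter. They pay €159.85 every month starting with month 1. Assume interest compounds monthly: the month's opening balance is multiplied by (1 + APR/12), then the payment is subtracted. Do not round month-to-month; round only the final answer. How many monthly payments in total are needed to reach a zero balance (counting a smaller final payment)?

Promo months 1–3 at r₀ = 0%/12 = 0; months 4+ at r₁ = 24.8%/12 = 0.0206667.
After month 3 (no interest yet): B = €4,471.00 − 3·€159.85 = €3,991.45.
Then at r₁ with €159.85/mo: n₂ = −ln(1 − r₁·B/P)/ln(1+r₁) ≈ 35.48 → 36 more payments.

39 payments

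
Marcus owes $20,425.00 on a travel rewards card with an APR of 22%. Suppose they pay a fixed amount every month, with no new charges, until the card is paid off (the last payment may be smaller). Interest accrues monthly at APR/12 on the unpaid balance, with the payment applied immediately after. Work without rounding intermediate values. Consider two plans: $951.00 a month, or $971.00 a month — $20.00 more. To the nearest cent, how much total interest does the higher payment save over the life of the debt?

Monthly rate r = 22%/12 = 1.83333% = 0.0183333.
At $951.00/mo: n = ⌈−ln(1 − rB₀/P)/ln(1+r)⌉ = 28 payments (last $522.95); total interest = total paid − $20,425.00 = $5,774.95.
At $971.00/mo: 27 payments (last $793.81); total interest $5,614.81.
Interest saved = $5,774.95 − $5,614.81 = $160.14.

$160.14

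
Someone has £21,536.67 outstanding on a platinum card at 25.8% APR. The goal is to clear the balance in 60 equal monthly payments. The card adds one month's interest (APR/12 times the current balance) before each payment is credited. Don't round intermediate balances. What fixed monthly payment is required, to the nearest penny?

Monthly rate r = 25.8%/12 = 2.15% = 0.0215.
Level-payment amortization: P = B₀·r / (1 − (1+r)^(−n)) = 21536.67·0.0215 / (1 − 1.0215^(−60)).
Denominator 1 − (1+r)^(−60) = 0.720939902.
P = 463.038 / 0.720939902 ≈ 642.27.

£642.27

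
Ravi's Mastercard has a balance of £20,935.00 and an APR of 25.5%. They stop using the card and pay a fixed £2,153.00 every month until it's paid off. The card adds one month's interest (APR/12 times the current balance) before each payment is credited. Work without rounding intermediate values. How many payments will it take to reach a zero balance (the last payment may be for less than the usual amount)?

12 payments

Monthly rate r = 25.5%/12 = 2.125% = 0.02125.
Recurrence: B ← B·(1+r) − £2,153.00.
Month 1: interest £444.87; balance after payment £19,226.87.
Month 2: interest £408.57; balance after payment £17,482.44.
Closed form: n = −ln(1 − rB₀/P)/ln(1+r) = −ln(0.79337)/ln(1.02125) ≈ 11.008, so the balance reaches zero during payment 12.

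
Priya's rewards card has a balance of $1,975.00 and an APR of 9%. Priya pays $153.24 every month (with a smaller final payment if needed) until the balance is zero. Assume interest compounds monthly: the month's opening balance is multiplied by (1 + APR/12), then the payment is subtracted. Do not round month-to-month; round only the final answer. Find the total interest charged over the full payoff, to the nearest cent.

Monthly rate r = 9%/12 = 0.75% = 0.0075.
Payoff takes n = ⌈−ln(1 − rB₀/P)/ln(1+r)⌉ = ⌈13.605⌉ = 14 payments; the last is $92.88.
Total paid = 13·$153.24 + $92.88 = $2,085.00.
Total interest = total paid − principal = $2,085.00 − $1,975.00 = $110.00.

$110.00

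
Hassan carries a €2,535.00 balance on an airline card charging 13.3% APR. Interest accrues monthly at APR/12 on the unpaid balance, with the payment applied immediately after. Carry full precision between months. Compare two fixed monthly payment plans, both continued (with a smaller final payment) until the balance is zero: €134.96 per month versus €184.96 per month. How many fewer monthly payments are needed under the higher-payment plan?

Monthly rate r = 13.3%/12 = 1.10833% = 0.0110833.
At €134.96/mo: n = ⌈−ln(1 − rB₀/P)/ln(1+r)⌉ = 22 payments (last €24.04); total interest = total paid − €2,535.00 = €323.20.
At €184.96/mo: 15 payments (last €175.39); total interest €229.83.
Payments saved = 22 − 15 = 7.

7 fewer payments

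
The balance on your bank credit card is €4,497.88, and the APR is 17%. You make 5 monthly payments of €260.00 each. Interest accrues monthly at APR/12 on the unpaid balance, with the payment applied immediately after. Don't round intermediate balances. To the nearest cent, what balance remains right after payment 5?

Monthly rate r = 17%/12 = 1.41667% = 0.0141667.
Each month: B ← B·(1+r) − €260.00.
Month 1: interest €63.72; balance after payment €4,301.60.
Month 2: interest €60.94; balance after payment €4,102.54.
Month 3: interest €58.12; balance after payment €3,900.66.
Month 4: interest €55.26; balance after payment €3,695.92.
Month 5: interest €52.36; balance after payment €3,488.28.

€3,488.28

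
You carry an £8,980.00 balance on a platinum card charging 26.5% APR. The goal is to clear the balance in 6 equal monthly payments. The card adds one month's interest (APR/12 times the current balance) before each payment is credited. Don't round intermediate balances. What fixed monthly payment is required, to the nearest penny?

Monthly rate r = 26.5%/12 = 2.20833% = 0.0220833.
Level-payment amortization: P = B₀·r / (1 − (1+r)^(−n)) = 8980.00·0.0220833 / (1 − 1.02208^(−6)).
Denominator 1 − (1+r)^(−6) = 0.12283325.
P = 198.308 / 0.12283325 ≈ 1614.45.

£1,614.45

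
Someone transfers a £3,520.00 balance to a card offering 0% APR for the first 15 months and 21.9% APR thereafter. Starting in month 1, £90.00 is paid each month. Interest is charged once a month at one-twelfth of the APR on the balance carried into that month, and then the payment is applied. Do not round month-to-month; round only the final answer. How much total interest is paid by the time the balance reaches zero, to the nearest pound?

£716

Promo months 1–15 at r₀ = 0%/12 = 0; months 16+ at r₁ = 21.9%/12 = 0.01825.
After month 15 (no interest yet): B = £3,520.00 − 15·£90.00 = £2,170.00.
Then at r₁ with £90.00/mo: n₂ = −ln(1 − r₁·B/P)/ln(1+r₁) ≈ 32.06 → 33 more payments.
Total paid = 47·£90.00 + £5.69 = £4,235.69; interest = £4,235.69 − £3,520.00 = £715.69.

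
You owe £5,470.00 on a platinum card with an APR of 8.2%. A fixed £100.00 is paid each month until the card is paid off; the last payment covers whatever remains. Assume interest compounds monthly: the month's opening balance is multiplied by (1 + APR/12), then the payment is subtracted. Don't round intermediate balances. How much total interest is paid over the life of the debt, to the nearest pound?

£1,403

Monthly rate r = 8.2%/12 = 0.683333% = 0.00683333.
Payoff takes n = ⌈−ln(1 − rB₀/P)/ln(1+r)⌉ = ⌈68.730⌉ = 69 payments; the last is £73.09.
Total paid = 68·£100.00 + £73.09 = £6,873.09.
Total interest = total paid − principal = £6,873.09 − £5,470.00 = £1,403.09.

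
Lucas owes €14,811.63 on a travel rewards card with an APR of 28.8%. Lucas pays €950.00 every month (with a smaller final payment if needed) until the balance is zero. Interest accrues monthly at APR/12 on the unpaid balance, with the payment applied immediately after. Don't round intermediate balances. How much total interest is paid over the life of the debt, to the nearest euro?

Monthly rate r = 28.8%/12 = 2.4% = 0.024.
Payoff takes n = ⌈−ln(1 − rB₀/P)/ln(1+r)⌉ = ⌈19.763⌉ = 20 payments; the last is €726.74.
Total paid = 19·€950.00 + €726.74 = €18,776.74.
Total interest = total paid − principal = €18,776.74 − €14,811.63 = €3,965.11.

€3,965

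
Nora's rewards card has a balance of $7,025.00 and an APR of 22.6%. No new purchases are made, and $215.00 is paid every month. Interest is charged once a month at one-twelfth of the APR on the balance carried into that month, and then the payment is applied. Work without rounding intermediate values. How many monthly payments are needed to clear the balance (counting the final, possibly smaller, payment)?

Monthly rate r = 22.6%/12 = 1.88333% = 0.0188333.
Recurrence: B ← B·(1+r) − $215.00.
Month 1: interest $132.30; balance after payment $6,942.30.
Month 2: interest $130.75; balance after payment $6,858.05.
Closed form: n = −ln(1 − rB₀/P)/ln(1+r) = −ln(0.38463)/ln(1.01883) ≈ 51.209, so the balance reaches zero during payment 52.

52 payments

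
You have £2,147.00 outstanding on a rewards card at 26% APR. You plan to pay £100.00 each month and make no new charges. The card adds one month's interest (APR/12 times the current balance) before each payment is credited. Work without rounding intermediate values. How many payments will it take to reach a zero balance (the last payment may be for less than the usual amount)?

30 payments

Monthly rate r = 26%/12 = 2.16667% = 0.0216667.
Recurrence: B ← B·(1+r) − £100.00.
Month 1: interest £46.52; balance after payment £2,093.52.
Month 2: interest £45.36; balance after payment £2,038.88.
Closed form: n = −ln(1 − rB₀/P)/ln(1+r) = −ln(0.53482)/ln(1.02167) ≈ 29.196, so the balance reaches zero during payment 30.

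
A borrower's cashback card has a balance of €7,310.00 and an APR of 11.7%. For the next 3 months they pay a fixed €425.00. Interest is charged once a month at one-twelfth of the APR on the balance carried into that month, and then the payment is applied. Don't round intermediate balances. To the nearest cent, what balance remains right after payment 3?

Monthly rate r = 11.7%/12 = 0.975% = 0.00975.
Each month: B ← B·(1+r) − €425.00.
Month 1: interest €71.27; balance after payment €6,956.27.
Month 2: interest €67.82; balance after payment €6,599.10.
Month 3: interest €64.34; balance after payment €6,238.44.

€6,238.44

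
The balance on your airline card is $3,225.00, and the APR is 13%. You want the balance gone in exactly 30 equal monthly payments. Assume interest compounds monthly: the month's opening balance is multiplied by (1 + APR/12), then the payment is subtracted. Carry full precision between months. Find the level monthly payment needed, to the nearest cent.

$126.49

Monthly rate r = 13%/12 = 1.08333% = 0.0108333.
Level-payment amortization: P = B₀·r / (1 − (1+r)^(−n)) = 3225.00·0.0108333 / (1 − 1.01083^(−30)).
Denominator 1 − (1+r)^(−30) = 0.276208705.
P = 34.9375 / 0.276208705 ≈ 126.49.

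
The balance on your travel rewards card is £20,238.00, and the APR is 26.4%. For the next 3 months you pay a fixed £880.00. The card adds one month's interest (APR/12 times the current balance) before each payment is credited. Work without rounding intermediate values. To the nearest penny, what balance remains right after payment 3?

£18,904.80

Monthly rate r = 26.4%/12 = 2.2% = 0.022.
Each month: B ← B·(1+r) − £880.00.
Month 1: interest £445.24; balance after payment £19,803.24.
Month 2: interest £435.67; balance after payment £19,358.91.
Month 3: interest £425.90; balance after payment £18,904.80.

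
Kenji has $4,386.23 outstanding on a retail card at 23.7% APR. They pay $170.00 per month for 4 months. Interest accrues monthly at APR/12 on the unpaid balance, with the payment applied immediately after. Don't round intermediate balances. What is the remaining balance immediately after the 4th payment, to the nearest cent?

Monthly rate r = 23.7%/12 = 1.975% = 0.01975.
Each month: B ← B·(1+r) − $170.00.
Month 1: interest $86.63; balance after payment $4,302.86.
Month 2: interest $84.98; balance after payment $4,217.84.
Month 3: interest $83.30; balance after payment $4,131.14.
Month 4: interest $81.59; balance after payment $4,042.73.

$4,042.73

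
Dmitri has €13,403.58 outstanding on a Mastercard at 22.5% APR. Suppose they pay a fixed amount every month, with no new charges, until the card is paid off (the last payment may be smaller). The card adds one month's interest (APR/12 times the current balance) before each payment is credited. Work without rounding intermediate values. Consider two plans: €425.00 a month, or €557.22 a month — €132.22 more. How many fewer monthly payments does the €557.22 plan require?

16 fewer payments

Monthly rate r = 22.5%/12 = 1.875% = 0.01875.
At €425.00/mo: n = ⌈−ln(1 − rB₀/P)/ln(1+r)⌉ = 49 payments (last €73.58); total interest = total paid − €13,403.58 = €7,070.00.
At €557.22/mo: 33 payments (last €158.47); total interest €4,585.93.
Payments saved = 49 − 33 = 16.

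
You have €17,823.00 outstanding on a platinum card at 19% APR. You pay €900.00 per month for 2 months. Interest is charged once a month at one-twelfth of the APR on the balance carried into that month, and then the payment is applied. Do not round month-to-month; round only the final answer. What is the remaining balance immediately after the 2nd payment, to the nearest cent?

€16,577.61

Monthly rate r = 19%/12 = 1.58333% = 0.0158333.
Each month: B ← B·(1+r) − €900.00.
Month 1: interest €282.20; balance after payment €17,205.20.
Month 2: interest €272.42; balance after payment €16,577.61.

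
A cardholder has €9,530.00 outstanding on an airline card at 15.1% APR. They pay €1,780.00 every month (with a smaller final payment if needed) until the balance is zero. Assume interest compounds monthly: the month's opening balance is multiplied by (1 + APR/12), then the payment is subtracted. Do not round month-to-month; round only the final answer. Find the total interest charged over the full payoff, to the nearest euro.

Monthly rate r = 15.1%/12 = 1.25833% = 0.0125833.
Payoff takes n = ⌈−ln(1 − rB₀/P)/ln(1+r)⌉ = ⌈5.578⌉ = 6 payments; the last is €1,030.87.
Total paid = 5·€1,780.00 + €1,030.87 = €9,930.87.
Total interest = total paid − principal = €9,930.87 − €9,530.00 = €400.87.

€401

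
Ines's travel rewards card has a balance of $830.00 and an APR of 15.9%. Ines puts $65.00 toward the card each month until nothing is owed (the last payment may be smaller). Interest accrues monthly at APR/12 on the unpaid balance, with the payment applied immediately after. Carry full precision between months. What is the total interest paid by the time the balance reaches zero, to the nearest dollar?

$85

Monthly rate r = 15.9%/12 = 1.325% = 0.01325.
Payoff takes n = ⌈−ln(1 − rB₀/P)/ln(1+r)⌉ = ⌈14.082⌉ = 15 payments; the last is $5.34.
Total paid = 14·$65.00 + $5.34 = $915.34.
Total interest = total paid − principal = $915.34 − $830.00 = $85.34.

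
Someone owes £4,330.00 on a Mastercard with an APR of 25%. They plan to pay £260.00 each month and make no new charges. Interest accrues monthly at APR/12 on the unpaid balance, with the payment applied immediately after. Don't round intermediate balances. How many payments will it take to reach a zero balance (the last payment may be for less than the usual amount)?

21 payments

Monthly rate r = 25%/12 = 2.08333% = 0.0208333.
Recurrence: B ← B·(1+r) − £260.00.
Month 1: interest £90.21; balance after payment £4,160.21.
Month 2: interest £86.67; balance after payment £3,986.88.
Closed form: n = −ln(1 − rB₀/P)/ln(1+r) = −ln(0.65304)/ln(1.02083) ≈ 20.666, so the balance reaches zero during payment 21.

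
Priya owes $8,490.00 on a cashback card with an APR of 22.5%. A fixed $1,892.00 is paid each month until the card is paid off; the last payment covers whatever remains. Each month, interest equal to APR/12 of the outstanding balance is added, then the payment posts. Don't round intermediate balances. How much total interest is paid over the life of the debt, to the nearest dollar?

Monthly rate r = 22.5%/12 = 1.875% = 0.01875.
Payoff takes n = ⌈−ln(1 − rB₀/P)/ln(1+r)⌉ = ⌈4.731⌉ = 5 payments; the last is $1,386.89.
Total paid = 4·$1,892.00 + $1,386.89 = $8,954.89.
Total interest = total paid − principal = $8,954.89 − $8,490.00 = $464.89.

$465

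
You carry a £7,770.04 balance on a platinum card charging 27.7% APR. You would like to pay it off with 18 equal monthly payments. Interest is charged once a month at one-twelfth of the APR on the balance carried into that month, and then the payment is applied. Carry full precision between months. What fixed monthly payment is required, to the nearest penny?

£532.43

Monthly rate r = 27.7%/12 = 2.30833% = 0.0230833.
Level-payment amortization: P = B₀·r / (1 − (1+r)^(−n)) = 7770.04·0.0230833 / (1 − 1.02308^(−18)).
Denominator 1 − (1+r)^(−18) = 0.336865193.
P = 179.358 / 0.336865193 ≈ 532.43.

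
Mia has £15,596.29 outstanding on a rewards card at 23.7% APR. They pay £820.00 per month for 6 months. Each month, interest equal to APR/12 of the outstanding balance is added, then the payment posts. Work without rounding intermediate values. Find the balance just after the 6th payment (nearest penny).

Monthly rate r = 23.7%/12 = 1.975% = 0.01975.
Each month: B ← B·(1+r) − £820.00.
Month 1: interest £308.03; balance after payment £15,084.32.
Month 2: interest £297.92; balance after payment £14,562.23.
Month 3: interest £287.60; balance after payment £14,029.84.
Month 4: interest £277.09; balance after payment £13,486.93.
Month 5: interest £266.37; balance after payment £12,933.29.
Month 6: interest £255.43; balance after payment £12,368.72.

£12,368.72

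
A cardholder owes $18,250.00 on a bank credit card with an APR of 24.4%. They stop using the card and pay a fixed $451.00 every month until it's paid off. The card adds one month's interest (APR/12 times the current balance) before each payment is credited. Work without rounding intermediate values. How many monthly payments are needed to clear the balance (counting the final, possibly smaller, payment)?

Monthly rate r = 24.4%/12 = 2.03333% = 0.0203333.
Recurrence: B ← B·(1+r) − $451.00.
Month 1: interest $371.08; balance after payment $18,170.08.
Month 2: interest $369.46; balance after payment $18,088.54.
Closed form: n = −ln(1 − rB₀/P)/ln(1+r) = −ln(0.1772)/ln(1.02033) ≈ 85.968, so the balance reaches zero during payment 86.

86 payments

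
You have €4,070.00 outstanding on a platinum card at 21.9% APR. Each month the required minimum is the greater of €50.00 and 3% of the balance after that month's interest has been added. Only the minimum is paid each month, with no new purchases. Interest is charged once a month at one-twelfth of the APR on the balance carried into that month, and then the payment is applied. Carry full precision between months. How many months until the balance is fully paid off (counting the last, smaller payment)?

124 months

Monthly rate r = 21.9%/12 = 1.825% = 0.01825.
While 3% of the post-interest balance exceeds €50.00, each month B ← (B·(1+r))·(1 − 0.03), i.e. B shrinks by the factor (1+r)·0.97 = 0.9877.
This holds for months 1–74. Entering month 75 the balance is €1,629.03; 3% of the post-interest balance is now below €50.00, so the flat €50.00 minimum applies from here.
From month 75 a fixed €50.00 at rate r clears €1,629.03 in 50 more payments. Total: 74 + 50 = 124 months.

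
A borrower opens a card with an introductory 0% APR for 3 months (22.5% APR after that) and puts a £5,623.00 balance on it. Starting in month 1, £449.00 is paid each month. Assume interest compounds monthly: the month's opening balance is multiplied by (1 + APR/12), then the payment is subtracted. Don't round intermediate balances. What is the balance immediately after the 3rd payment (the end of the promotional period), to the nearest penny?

Promo months 1–3 at r₀ = 0%/12 = 0; months 4+ at r₁ = 22.5%/12 = 0.01875.
After month 3 (no interest yet): B = £5,623.00 − 3·£449.00 = £4,276.00.

£4,276.00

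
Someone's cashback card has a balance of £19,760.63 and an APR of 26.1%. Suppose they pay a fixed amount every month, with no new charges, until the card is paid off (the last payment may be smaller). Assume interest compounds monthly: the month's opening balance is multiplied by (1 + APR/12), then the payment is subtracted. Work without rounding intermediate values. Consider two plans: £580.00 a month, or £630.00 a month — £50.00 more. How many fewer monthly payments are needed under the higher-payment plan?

9 fewer payments

Monthly rate r = 26.1%/12 = 2.175% = 0.02175.
At £580.00/mo: n = ⌈−ln(1 − rB₀/P)/ln(1+r)⌉ = 63 payments (last £458.59); total interest = total paid − £19,760.63 = £16,657.96.
At £630.00/mo: 54 payments (last £176.42); total interest £13,805.79.
Payments saved = 63 − 54 = 9.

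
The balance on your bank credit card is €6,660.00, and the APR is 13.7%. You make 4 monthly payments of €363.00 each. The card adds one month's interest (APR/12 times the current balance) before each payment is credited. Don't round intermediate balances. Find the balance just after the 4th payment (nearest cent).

€5,492.33

Monthly rate r = 13.7%/12 = 1.14167% = 0.0114167.
Each month: B ← B·(1+r) − €363.00.
Month 1: interest €76.03; balance after payment €6,373.03.
Month 2: interest €72.76; balance after payment €6,082.79.
Month 3: interest €69.45; balance after payment €5,789.24.
Month 4: interest €66.09; balance after payment €5,492.33.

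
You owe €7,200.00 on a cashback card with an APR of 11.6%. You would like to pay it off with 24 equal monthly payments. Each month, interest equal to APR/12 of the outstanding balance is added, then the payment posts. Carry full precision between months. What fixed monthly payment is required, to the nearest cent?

Monthly rate r = 11.6%/12 = 0.966667% = 0.00966667.
Level-payment amortization: P = B₀·r / (1 − (1+r)^(−n)) = 7200.00·0.00966667 / (1 − 1.00967^(−24)).
Denominator 1 − (1+r)^(−24) = 0.206169916.
P = 69.6 / 0.206169916 ≈ 337.59.

€337.59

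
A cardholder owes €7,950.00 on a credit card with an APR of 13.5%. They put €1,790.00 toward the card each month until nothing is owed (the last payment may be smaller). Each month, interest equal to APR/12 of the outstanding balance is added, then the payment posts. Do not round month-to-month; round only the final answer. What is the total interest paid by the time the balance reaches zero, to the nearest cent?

€253.71

Monthly rate r = 13.5%/12 = 1.125% = 0.01125.
Payoff takes n = ⌈−ln(1 − rB₀/P)/ln(1+r)⌉ = ⌈4.582⌉ = 5 payments; the last is €1,043.71.
Total paid = 4·€1,790.00 + €1,043.71 = €8,203.71.
Total interest = total paid − principal = €8,203.71 − €7,950.00 = €253.71.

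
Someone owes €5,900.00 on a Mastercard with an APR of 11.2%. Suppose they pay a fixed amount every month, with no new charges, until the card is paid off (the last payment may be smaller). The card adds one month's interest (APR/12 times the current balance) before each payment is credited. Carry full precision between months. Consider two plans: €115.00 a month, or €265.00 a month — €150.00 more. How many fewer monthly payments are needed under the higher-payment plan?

Monthly rate r = 11.2%/12 = 0.933333% = 0.00933333.
At €115.00/mo: n = ⌈−ln(1 − rB₀/P)/ln(1+r)⌉ = 71 payments (last €17.35); total interest = total paid − €5,900.00 = €2,167.35.
At €265.00/mo: 26 payments (last €19.73); total interest €744.73.
Payments saved = 71 − 26 = 45.

45 fewer payments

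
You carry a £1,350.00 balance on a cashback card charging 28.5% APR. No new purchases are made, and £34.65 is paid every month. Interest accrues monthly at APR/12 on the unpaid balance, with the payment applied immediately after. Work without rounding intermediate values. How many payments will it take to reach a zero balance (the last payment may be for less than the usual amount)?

111 months

Monthly rate r = 28.5%/12 = 2.375% = 0.02375.
Recurrence: B ← B·(1+r) − £34.65.
Month 1: interest £32.06; balance after payment £1,347.41.
Month 2: interest £32.00; balance after payment £1,344.76.
Closed form: n = −ln(1 − rB₀/P)/ln(1+r) = −ln(0.074675)/ln(1.02375) ≈ 110.539, so the balance reaches zero during payment 111.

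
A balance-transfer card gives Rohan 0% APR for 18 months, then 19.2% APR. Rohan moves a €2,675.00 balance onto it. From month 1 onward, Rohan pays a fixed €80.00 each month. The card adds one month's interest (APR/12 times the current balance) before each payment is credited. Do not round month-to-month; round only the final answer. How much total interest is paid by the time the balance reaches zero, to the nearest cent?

€194.84

Promo months 1–18 at r₀ = 0%/12 = 0; months 19+ at r₁ = 19.2%/12 = 0.016.
After month 18 (no interest yet): B = €2,675.00 − 18·€80.00 = €1,235.00.
Then at r₁ with €80.00/mo: n₂ = −ln(1 − r₁·B/P)/ln(1+r₁) ≈ 17.87 → 18 more payments.
Total paid = 35·€80.00 + €69.84 = €2,869.84; interest = €2,869.84 − €2,675.00 = €194.84.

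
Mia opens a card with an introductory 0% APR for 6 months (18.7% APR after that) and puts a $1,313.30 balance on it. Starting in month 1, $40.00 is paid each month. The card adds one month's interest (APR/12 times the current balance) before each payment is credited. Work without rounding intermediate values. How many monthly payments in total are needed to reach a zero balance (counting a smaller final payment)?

42 months

Promo months 1–6 at r₀ = 0%/12 = 0; months 7+ at r₁ = 18.7%/12 = 0.0155833.
After month 6 (no interest yet): B = $1,313.30 − 6·$40.00 = $1,073.30.
Then at r₁ with $40.00/mo: n₂ = −ln(1 − r₁·B/P)/ln(1+r₁) ≈ 35.02 → 36 more payments.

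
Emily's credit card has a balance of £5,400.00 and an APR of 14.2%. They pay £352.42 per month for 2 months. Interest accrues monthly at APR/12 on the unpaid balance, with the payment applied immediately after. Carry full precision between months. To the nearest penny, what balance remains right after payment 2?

£4,819.55

Monthly rate r = 14.2%/12 = 1.18333% = 0.0118333.
Each month: B ← B·(1+r) − £352.42.
Month 1: interest £63.90; balance after payment £5,111.48.
Month 2: interest £60.49; balance after payment £4,819.55.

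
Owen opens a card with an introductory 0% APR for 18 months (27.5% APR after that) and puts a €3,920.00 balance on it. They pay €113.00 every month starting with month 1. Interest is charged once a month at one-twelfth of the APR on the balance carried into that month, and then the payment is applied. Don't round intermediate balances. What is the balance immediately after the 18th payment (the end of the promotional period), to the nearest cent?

Promo months 1–18 at r₀ = 0%/12 = 0; months 19+ at r₁ = 27.5%/12 = 0.0229167.
After month 18 (no interest yet): B = €3,920.00 − 18·€113.00 = €1,886.00.

€1,886.00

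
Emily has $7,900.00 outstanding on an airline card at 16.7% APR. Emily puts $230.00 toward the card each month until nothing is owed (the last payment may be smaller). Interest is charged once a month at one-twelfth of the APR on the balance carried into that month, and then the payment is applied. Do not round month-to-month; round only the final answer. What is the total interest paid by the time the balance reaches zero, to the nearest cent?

Monthly rate r = 16.7%/12 = 1.39167% = 0.0139167.
Payoff takes n = ⌈−ln(1 − rB₀/P)/ln(1+r)⌉ = ⌈47.038⌉ = 48 payments; the last is $8.84.
Total paid = 47·$230.00 + $8.84 = $10,818.84.
Total interest = total paid − principal = $10,818.84 − $7,900.00 = $2,918.84.

$2,918.84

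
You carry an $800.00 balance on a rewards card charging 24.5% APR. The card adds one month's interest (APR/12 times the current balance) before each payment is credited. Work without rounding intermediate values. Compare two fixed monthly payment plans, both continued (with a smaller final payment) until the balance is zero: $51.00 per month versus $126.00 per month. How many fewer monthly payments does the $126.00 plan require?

Monthly rate r = 24.5%/12 = 2.04167% = 0.0204167.
At $51.00/mo: n = ⌈−ln(1 − rB₀/P)/ln(1+r)⌉ = 20 payments (last $5.19); total interest = total paid − $800.00 = $174.19.
At $126.00/mo: 7 payments (last $109.68); total interest $65.68.
Payments saved = 20 − 7 = 13.

13 fewer payments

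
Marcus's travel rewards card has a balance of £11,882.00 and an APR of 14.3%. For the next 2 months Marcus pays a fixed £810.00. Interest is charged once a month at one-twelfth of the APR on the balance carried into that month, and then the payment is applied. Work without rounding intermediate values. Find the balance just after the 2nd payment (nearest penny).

£10,537.22

Monthly rate r = 14.3%/12 = 1.19167% = 0.0119167.
Each month: B ← B·(1+r) − £810.00.
Month 1: interest £141.59; balance after payment £11,213.59.
Month 2: interest £133.63; balance after payment £10,537.22.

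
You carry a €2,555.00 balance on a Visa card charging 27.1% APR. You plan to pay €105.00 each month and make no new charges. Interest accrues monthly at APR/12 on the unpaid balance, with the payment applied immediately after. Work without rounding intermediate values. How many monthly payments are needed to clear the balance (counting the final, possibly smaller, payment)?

36 payments

Monthly rate r = 27.1%/12 = 2.25833% = 0.0225833.
Recurrence: B ← B·(1+r) − €105.00.
Month 1: interest €57.70; balance after payment €2,507.70.
Month 2: interest €56.63; balance after payment €2,459.33.
Closed form: n = −ln(1 − rB₀/P)/ln(1+r) = −ln(0.45047)/ln(1.02258) ≈ 35.709, so the balance reaches zero during payment 36.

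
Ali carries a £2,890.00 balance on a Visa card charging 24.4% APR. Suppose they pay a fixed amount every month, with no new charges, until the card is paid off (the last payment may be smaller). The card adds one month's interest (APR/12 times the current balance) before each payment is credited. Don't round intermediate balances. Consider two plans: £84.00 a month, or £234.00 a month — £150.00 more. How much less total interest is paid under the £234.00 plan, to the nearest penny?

Monthly rate r = 24.4%/12 = 2.03333% = 0.0203333.
At £84.00/mo: n = ⌈−ln(1 − rB₀/P)/ln(1+r)⌉ = 60 payments (last £62.28); total interest = total paid − £2,890.00 = £2,128.28.
At £234.00/mo: 15 payments (last £86.25); total interest £472.25.
Interest saved = £2,128.28 − £472.25 = £1,656.03.

£1,656.03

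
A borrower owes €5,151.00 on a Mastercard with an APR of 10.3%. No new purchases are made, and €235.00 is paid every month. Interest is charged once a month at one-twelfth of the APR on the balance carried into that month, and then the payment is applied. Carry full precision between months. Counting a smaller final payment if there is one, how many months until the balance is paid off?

25 months

Monthly rate r = 10.3%/12 = 0.858333% = 0.00858333.
Recurrence: B ← B·(1+r) − €235.00.
Month 1: interest €44.21; balance after payment €4,960.21.
Month 2: interest €42.58; balance after payment €4,767.79.
Closed form: n = −ln(1 − rB₀/P)/ln(1+r) = −ln(0.81186)/ln(1.00858) ≈ 24.387, so the balance reaches zero during payment 25.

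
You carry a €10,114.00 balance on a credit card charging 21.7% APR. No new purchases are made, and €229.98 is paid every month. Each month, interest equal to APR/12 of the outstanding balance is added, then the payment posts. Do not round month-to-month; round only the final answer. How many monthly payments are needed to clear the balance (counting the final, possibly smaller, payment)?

Monthly rate r = 21.7%/12 = 1.80833% = 0.0180833.
Recurrence: B ← B·(1+r) − €229.98.
Month 1: interest €182.89; balance after payment €10,066.91.
Month 2: interest €182.04; balance after payment €10,018.98.
Closed form: n = −ln(1 − rB₀/P)/ln(1+r) = −ln(0.20474)/ln(1.01808) ≈ 88.498, so the balance reaches zero during payment 89.

89 payments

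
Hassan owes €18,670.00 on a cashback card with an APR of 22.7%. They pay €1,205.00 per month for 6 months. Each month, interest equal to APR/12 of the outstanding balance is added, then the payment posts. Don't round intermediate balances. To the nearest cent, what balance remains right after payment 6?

Monthly rate r = 22.7%/12 = 1.89167% = 0.0189167.
Each month: B ← B·(1+r) − €1,205.00.
Month 1: interest €353.17; balance after payment €17,818.17.
Month 2: interest €337.06; balance after payment €16,950.23.
Month 3: interest €320.64; balance after payment €16,065.88.
Month 4: interest €303.91; balance after payment €15,164.79.
Month 5: interest €286.87; balance after payment €14,246.66.
Month 6: interest €269.50; balance after payment €13,311.16.

€13,311.16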